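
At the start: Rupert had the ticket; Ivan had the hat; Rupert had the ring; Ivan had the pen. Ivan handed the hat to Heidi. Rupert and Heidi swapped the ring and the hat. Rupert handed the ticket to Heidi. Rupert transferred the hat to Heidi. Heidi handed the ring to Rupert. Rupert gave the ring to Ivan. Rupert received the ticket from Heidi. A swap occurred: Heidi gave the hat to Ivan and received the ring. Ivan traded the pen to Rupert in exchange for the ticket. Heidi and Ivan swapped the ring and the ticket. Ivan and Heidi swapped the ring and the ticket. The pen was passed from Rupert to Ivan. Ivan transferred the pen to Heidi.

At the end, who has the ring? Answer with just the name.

Answer: Heidi

Derivation:
Tracking all object holders:
Start: ticket:Rupert, hat:Ivan, ring:Rupert, pen:Ivan
Event 1 (give hat: Ivan -> Heidi). State: ticket:Rupert, hat:Heidi, ring:Rupert, pen:Ivan
Event 2 (swap ring<->hat: now ring:Heidi, hat:Rupert). State: ticket:Rupert, hat:Rupert, ring:Heidi, pen:Ivan
Event 3 (give ticket: Rupert -> Heidi). State: ticket:Heidi, hat:Rupert, ring:Heidi, pen:Ivan
Event 4 (give hat: Rupert -> Heidi). State: ticket:Heidi, hat:Heidi, ring:Heidi, pen:Ivan
Event 5 (give ring: Heidi -> Rupert). State: ticket:Heidi, hat:Heidi, ring:Rupert, pen:Ivan
Event 6 (give ring: Rupert -> Ivan). State: ticket:Heidi, hat:Heidi, ring:Ivan, pen:Ivan
Event 7 (give ticket: Heidi -> Rupert). State: ticket:Rupert, hat:Heidi, ring:Ivan, pen:Ivan
Event 8 (swap hat<->ring: now hat:Ivan, ring:Heidi). State: ticket:Rupert, hat:Ivan, ring:Heidi, pen:Ivan
Event 9 (swap pen<->ticket: now pen:Rupert, ticket:Ivan). State: ticket:Ivan, hat:Ivan, ring:Heidi, pen:Rupert
Event 10 (swap ring<->ticket: now ring:Ivan, ticket:Heidi). State: ticket:Heidi, hat:Ivan, ring:Ivan, pen:Rupert
Event 11 (swap ring<->ticket: now ring:Heidi, ticket:Ivan). State: ticket:Ivan, hat:Ivan, ring:Heidi, pen:Rupert
Event 12 (give pen: Rupert -> Ivan). State: ticket:Ivan, hat:Ivan, ring:Heidi, pen:Ivan
Event 13 (give pen: Ivan -> Heidi). State: ticket:Ivan, hat:Ivan, ring:Heidi, pen:Heidi

Final state: ticket:Ivan, hat:Ivan, ring:Heidi, pen:Heidi
The ring is held by Heidi.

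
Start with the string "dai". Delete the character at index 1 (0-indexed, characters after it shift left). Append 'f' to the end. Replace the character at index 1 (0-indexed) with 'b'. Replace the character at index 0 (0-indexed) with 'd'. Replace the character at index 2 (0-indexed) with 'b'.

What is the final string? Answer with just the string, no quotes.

Applying each edit step by step:
Start: "dai"
Op 1 (delete idx 1 = 'a'): "dai" -> "di"
Op 2 (append 'f'): "di" -> "dif"
Op 3 (replace idx 1: 'i' -> 'b'): "dif" -> "dbf"
Op 4 (replace idx 0: 'd' -> 'd'): "dbf" -> "dbf"
Op 5 (replace idx 2: 'f' -> 'b'): "dbf" -> "dbb"

Answer: dbb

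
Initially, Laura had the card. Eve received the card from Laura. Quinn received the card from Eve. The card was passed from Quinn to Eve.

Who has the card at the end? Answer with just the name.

Answer: Eve

Derivation:
Tracking the card through each event:
Start: Laura has the card.
After event 1: Eve has the card.
After event 2: Quinn has the card.
After event 3: Eve has the card.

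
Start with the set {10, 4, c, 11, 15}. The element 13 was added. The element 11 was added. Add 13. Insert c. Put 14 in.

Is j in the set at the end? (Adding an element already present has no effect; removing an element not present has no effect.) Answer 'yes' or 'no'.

Answer: no

Derivation:
Tracking the set through each operation:
Start: {10, 11, 15, 4, c}
Event 1 (add 13): added. Set: {10, 11, 13, 15, 4, c}
Event 2 (add 11): already present, no change. Set: {10, 11, 13, 15, 4, c}
Event 3 (add 13): already present, no change. Set: {10, 11, 13, 15, 4, c}
Event 4 (add c): already present, no change. Set: {10, 11, 13, 15, 4, c}
Event 5 (add 14): added. Set: {10, 11, 13, 14, 15, 4, c}

Final set: {10, 11, 13, 14, 15, 4, c} (size 7)
j is NOT in the final set.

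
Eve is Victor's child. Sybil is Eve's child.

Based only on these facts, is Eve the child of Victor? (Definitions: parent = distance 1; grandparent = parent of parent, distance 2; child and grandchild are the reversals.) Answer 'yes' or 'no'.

Answer: yes

Derivation:
Reconstructing the parent chain from the given facts:
  Victor -> Eve -> Sybil
(each arrow means 'parent of the next')
Positions in the chain (0 = top):
  position of Victor: 0
  position of Eve: 1
  position of Sybil: 2

Eve is at position 1, Victor is at position 0; signed distance (j - i) = -1.
'child' requires j - i = -1. Actual distance is -1, so the relation HOLDS.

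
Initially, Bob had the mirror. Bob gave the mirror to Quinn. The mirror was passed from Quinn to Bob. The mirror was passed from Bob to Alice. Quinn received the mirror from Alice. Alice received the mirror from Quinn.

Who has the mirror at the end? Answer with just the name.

Answer: Alice

Derivation:
Tracking the mirror through each event:
Start: Bob has the mirror.
After event 1: Quinn has the mirror.
After event 2: Bob has the mirror.
After event 3: Alice has the mirror.
After event 4: Quinn has the mirror.
After event 5: Alice has the mirror.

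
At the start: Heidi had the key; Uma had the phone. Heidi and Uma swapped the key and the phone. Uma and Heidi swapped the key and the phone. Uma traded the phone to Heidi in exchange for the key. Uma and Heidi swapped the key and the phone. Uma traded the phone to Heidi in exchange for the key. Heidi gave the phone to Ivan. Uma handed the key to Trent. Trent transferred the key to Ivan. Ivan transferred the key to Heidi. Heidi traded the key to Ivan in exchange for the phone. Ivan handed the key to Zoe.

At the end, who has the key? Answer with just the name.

Answer: Zoe

Derivation:
Tracking all object holders:
Start: key:Heidi, phone:Uma
Event 1 (swap key<->phone: now key:Uma, phone:Heidi). State: key:Uma, phone:Heidi
Event 2 (swap key<->phone: now key:Heidi, phone:Uma). State: key:Heidi, phone:Uma
Event 3 (swap phone<->key: now phone:Heidi, key:Uma). State: key:Uma, phone:Heidi
Event 4 (swap key<->phone: now key:Heidi, phone:Uma). State: key:Heidi, phone:Uma
Event 5 (swap phone<->key: now phone:Heidi, key:Uma). State: key:Uma, phone:Heidi
Event 6 (give phone: Heidi -> Ivan). State: key:Uma, phone:Ivan
Event 7 (give key: Uma -> Trent). State: key:Trent, phone:Ivan
Event 8 (give key: Trent -> Ivan). State: key:Ivan, phone:Ivan
Event 9 (give key: Ivan -> Heidi). State: key:Heidi, phone:Ivan
Event 10 (swap key<->phone: now key:Ivan, phone:Heidi). State: key:Ivan, phone:Heidi
Event 11 (give key: Ivan -> Zoe). State: key:Zoe, phone:Heidi

Final state: key:Zoe, phone:Heidi
The key is held by Zoe.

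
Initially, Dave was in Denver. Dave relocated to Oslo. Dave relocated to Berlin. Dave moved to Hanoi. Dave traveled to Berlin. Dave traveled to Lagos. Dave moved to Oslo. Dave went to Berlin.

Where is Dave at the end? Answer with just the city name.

Answer: Berlin

Derivation:
Tracking Dave's location:
Start: Dave is in Denver.
After move 1: Denver -> Oslo. Dave is in Oslo.
After move 2: Oslo -> Berlin. Dave is in Berlin.
After move 3: Berlin -> Hanoi. Dave is in Hanoi.
After move 4: Hanoi -> Berlin. Dave is in Berlin.
After move 5: Berlin -> Lagos. Dave is in Lagos.
After move 6: Lagos -> Oslo. Dave is in Oslo.
After move 7: Oslo -> Berlin. Dave is in Berlin.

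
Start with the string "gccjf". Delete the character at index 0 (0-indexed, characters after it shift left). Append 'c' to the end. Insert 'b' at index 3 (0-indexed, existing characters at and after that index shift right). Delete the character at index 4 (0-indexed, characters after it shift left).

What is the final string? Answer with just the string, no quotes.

Applying each edit step by step:
Start: "gccjf"
Op 1 (delete idx 0 = 'g'): "gccjf" -> "ccjf"
Op 2 (append 'c'): "ccjf" -> "ccjfc"
Op 3 (insert 'b' at idx 3): "ccjfc" -> "ccjbfc"
Op 4 (delete idx 4 = 'f'): "ccjbfc" -> "ccjbc"

Answer: ccjbc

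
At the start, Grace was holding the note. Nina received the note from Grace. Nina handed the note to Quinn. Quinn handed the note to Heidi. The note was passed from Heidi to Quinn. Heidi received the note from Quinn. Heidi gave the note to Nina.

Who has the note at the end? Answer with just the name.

Answer: Nina

Derivation:
Tracking the note through each event:
Start: Grace has the note.
After event 1: Nina has the note.
After event 2: Quinn has the note.
After event 3: Heidi has the note.
After event 4: Quinn has the note.
After event 5: Heidi has the note.
After event 6: Nina has the note.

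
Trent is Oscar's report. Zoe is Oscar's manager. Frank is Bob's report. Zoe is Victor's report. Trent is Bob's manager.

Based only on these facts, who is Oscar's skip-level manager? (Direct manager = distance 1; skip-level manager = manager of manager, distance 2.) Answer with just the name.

Reconstructing the manager chain from the given facts:
  Victor -> Zoe -> Oscar -> Trent -> Bob -> Frank
(each arrow means 'manager of the next')
Positions in the chain (0 = top):
  position of Victor: 0
  position of Zoe: 1
  position of Oscar: 2
  position of Trent: 3
  position of Bob: 4
  position of Frank: 5

Oscar is at position 2; the skip-level manager is 2 steps up the chain, i.e. position 0: Victor.

Answer: Victor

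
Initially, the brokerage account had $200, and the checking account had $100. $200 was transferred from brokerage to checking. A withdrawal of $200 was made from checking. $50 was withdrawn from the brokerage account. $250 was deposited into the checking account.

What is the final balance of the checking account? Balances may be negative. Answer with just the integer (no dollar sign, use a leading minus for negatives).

Answer: 350

Derivation:
Tracking account balances step by step:
Start: brokerage=200, checking=100
Event 1 (transfer 200 brokerage -> checking): brokerage: 200 - 200 = 0, checking: 100 + 200 = 300. Balances: brokerage=0, checking=300
Event 2 (withdraw 200 from checking): checking: 300 - 200 = 100. Balances: brokerage=0, checking=100
Event 3 (withdraw 50 from brokerage): brokerage: 0 - 50 = -50. Balances: brokerage=-50, checking=100
Event 4 (deposit 250 to checking): checking: 100 + 250 = 350. Balances: brokerage=-50, checking=350

Final balance of checking: 350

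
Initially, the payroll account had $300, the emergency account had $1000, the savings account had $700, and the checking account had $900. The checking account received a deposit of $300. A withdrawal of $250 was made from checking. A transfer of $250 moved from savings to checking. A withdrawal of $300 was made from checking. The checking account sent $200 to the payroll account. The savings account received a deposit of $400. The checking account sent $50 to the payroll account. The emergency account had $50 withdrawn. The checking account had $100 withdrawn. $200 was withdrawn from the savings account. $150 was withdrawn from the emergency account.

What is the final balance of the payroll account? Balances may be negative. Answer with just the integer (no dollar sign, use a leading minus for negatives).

Answer: 550

Derivation:
Tracking account balances step by step:
Start: payroll=300, emergency=1000, savings=700, checking=900
Event 1 (deposit 300 to checking): checking: 900 + 300 = 1200. Balances: payroll=300, emergency=1000, savings=700, checking=1200
Event 2 (withdraw 250 from checking): checking: 1200 - 250 = 950. Balances: payroll=300, emergency=1000, savings=700, checking=950
Event 3 (transfer 250 savings -> checking): savings: 700 - 250 = 450, checking: 950 + 250 = 1200. Balances: payroll=300, emergency=1000, savings=450, checking=1200
Event 4 (withdraw 300 from checking): checking: 1200 - 300 = 900. Balances: payroll=300, emergency=1000, savings=450, checking=900
Event 5 (transfer 200 checking -> payroll): checking: 900 - 200 = 700, payroll: 300 + 200 = 500. Balances: payroll=500, emergency=1000, savings=450, checking=700
Event 6 (deposit 400 to savings): savings: 450 + 400 = 850. Balances: payroll=500, emergency=1000, savings=850, checking=700
Event 7 (transfer 50 checking -> payroll): checking: 700 - 50 = 650, payroll: 500 + 50 = 550. Balances: payroll=550, emergency=1000, savings=850, checking=650
Event 8 (withdraw 50 from emergency): emergency: 1000 - 50 = 950. Balances: payroll=550, emergency=950, savings=850, checking=650
Event 9 (withdraw 100 from checking): checking: 650 - 100 = 550. Balances: payroll=550, emergency=950, savings=850, checking=550
Event 10 (withdraw 200 from savings): savings: 850 - 200 = 650. Balances: payroll=550, emergency=950, savings=650, checking=550
Event 11 (withdraw 150 from emergency): emergency: 950 - 150 = 800. Balances: payroll=550, emergency=800, savings=650, checking=550

Final balance of payroll: 550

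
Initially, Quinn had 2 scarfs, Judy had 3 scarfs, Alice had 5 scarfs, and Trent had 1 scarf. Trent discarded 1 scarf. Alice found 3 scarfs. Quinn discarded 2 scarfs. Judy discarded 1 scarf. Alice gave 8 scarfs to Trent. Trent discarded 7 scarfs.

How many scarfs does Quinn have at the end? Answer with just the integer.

Tracking counts step by step:
Start: Quinn=2, Judy=3, Alice=5, Trent=1
Event 1 (Trent -1): Trent: 1 -> 0. State: Quinn=2, Judy=3, Alice=5, Trent=0
Event 2 (Alice +3): Alice: 5 -> 8. State: Quinn=2, Judy=3, Alice=8, Trent=0
Event 3 (Quinn -2): Quinn: 2 -> 0. State: Quinn=0, Judy=3, Alice=8, Trent=0
Event 4 (Judy -1): Judy: 3 -> 2. State: Quinn=0, Judy=2, Alice=8, Trent=0
Event 5 (Alice -> Trent, 8): Alice: 8 -> 0, Trent: 0 -> 8. State: Quinn=0, Judy=2, Alice=0, Trent=8
Event 6 (Trent -7): Trent: 8 -> 1. State: Quinn=0, Judy=2, Alice=0, Trent=1

Quinn's final count: 0

Answer: 0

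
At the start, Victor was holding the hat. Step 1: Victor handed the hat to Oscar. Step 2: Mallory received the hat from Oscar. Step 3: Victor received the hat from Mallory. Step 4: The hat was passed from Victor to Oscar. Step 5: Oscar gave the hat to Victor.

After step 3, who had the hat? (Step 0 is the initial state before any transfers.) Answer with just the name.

Answer: Victor

Derivation:
Tracking the hat holder through step 3:
After step 0 (start): Victor
After step 1: Oscar
After step 2: Mallory
After step 3: Victor

At step 3, the holder is Victor.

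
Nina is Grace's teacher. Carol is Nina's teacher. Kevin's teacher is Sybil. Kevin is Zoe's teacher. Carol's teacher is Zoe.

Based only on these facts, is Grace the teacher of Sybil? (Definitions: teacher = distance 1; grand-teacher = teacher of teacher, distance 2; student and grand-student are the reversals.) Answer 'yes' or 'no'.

Reconstructing the teacher chain from the given facts:
  Sybil -> Kevin -> Zoe -> Carol -> Nina -> Grace
(each arrow means 'teacher of the next')
Positions in the chain (0 = top):
  position of Sybil: 0
  position of Kevin: 1
  position of Zoe: 2
  position of Carol: 3
  position of Nina: 4
  position of Grace: 5

Grace is at position 5, Sybil is at position 0; signed distance (j - i) = -5.
'teacher' requires j - i = 1. Actual distance is -5, so the relation does NOT hold.

Answer: no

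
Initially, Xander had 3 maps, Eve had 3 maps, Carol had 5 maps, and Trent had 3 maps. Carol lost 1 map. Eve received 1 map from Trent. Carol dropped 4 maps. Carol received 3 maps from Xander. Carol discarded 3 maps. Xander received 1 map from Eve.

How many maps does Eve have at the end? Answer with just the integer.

Tracking counts step by step:
Start: Xander=3, Eve=3, Carol=5, Trent=3
Event 1 (Carol -1): Carol: 5 -> 4. State: Xander=3, Eve=3, Carol=4, Trent=3
Event 2 (Trent -> Eve, 1): Trent: 3 -> 2, Eve: 3 -> 4. State: Xander=3, Eve=4, Carol=4, Trent=2
Event 3 (Carol -4): Carol: 4 -> 0. State: Xander=3, Eve=4, Carol=0, Trent=2
Event 4 (Xander -> Carol, 3): Xander: 3 -> 0, Carol: 0 -> 3. State: Xander=0, Eve=4, Carol=3, Trent=2
Event 5 (Carol -3): Carol: 3 -> 0. State: Xander=0, Eve=4, Carol=0, Trent=2
Event 6 (Eve -> Xander, 1): Eve: 4 -> 3, Xander: 0 -> 1. State: Xander=1, Eve=3, Carol=0, Trent=2

Eve's final count: 3

Answer: 3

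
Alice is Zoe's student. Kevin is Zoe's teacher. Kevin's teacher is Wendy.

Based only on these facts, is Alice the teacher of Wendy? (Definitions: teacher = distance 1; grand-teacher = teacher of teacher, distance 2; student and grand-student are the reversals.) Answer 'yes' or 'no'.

Reconstructing the teacher chain from the given facts:
  Wendy -> Kevin -> Zoe -> Alice
(each arrow means 'teacher of the next')
Positions in the chain (0 = top):
  position of Wendy: 0
  position of Kevin: 1
  position of Zoe: 2
  position of Alice: 3

Alice is at position 3, Wendy is at position 0; signed distance (j - i) = -3.
'teacher' requires j - i = 1. Actual distance is -3, so the relation does NOT hold.

Answer: no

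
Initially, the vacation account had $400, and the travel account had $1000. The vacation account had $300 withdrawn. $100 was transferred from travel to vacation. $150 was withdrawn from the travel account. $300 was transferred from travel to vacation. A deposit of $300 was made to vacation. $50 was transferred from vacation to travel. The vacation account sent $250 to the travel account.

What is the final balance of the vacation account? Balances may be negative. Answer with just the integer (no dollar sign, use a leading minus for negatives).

Tracking account balances step by step:
Start: vacation=400, travel=1000
Event 1 (withdraw 300 from vacation): vacation: 400 - 300 = 100. Balances: vacation=100, travel=1000
Event 2 (transfer 100 travel -> vacation): travel: 1000 - 100 = 900, vacation: 100 + 100 = 200. Balances: vacation=200, travel=900
Event 3 (withdraw 150 from travel): travel: 900 - 150 = 750. Balances: vacation=200, travel=750
Event 4 (transfer 300 travel -> vacation): travel: 750 - 300 = 450, vacation: 200 + 300 = 500. Balances: vacation=500, travel=450
Event 5 (deposit 300 to vacation): vacation: 500 + 300 = 800. Balances: vacation=800, travel=450
Event 6 (transfer 50 vacation -> travel): vacation: 800 - 50 = 750, travel: 450 + 50 = 500. Balances: vacation=750, travel=500
Event 7 (transfer 250 vacation -> travel): vacation: 750 - 250 = 500, travel: 500 + 250 = 750. Balances: vacation=500, travel=750

Final balance of vacation: 500

Answer: 500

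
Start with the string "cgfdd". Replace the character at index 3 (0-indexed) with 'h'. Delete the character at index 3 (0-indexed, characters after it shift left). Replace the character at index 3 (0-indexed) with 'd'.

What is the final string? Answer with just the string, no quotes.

Applying each edit step by step:
Start: "cgfdd"
Op 1 (replace idx 3: 'd' -> 'h'): "cgfdd" -> "cgfhd"
Op 2 (delete idx 3 = 'h'): "cgfhd" -> "cgfd"
Op 3 (replace idx 3: 'd' -> 'd'): "cgfd" -> "cgfd"

Answer: cgfd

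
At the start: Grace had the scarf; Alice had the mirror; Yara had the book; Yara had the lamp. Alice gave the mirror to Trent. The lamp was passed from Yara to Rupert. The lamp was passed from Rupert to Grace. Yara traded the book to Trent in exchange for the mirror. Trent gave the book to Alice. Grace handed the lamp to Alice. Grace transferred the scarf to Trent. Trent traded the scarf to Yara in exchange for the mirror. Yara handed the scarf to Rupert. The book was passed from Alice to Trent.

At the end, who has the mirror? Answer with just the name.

Tracking all object holders:
Start: scarf:Grace, mirror:Alice, book:Yara, lamp:Yara
Event 1 (give mirror: Alice -> Trent). State: scarf:Grace, mirror:Trent, book:Yara, lamp:Yara
Event 2 (give lamp: Yara -> Rupert). State: scarf:Grace, mirror:Trent, book:Yara, lamp:Rupert
Event 3 (give lamp: Rupert -> Grace). State: scarf:Grace, mirror:Trent, book:Yara, lamp:Grace
Event 4 (swap book<->mirror: now book:Trent, mirror:Yara). State: scarf:Grace, mirror:Yara, book:Trent, lamp:Grace
Event 5 (give book: Trent -> Alice). State: scarf:Grace, mirror:Yara, book:Alice, lamp:Grace
Event 6 (give lamp: Grace -> Alice). State: scarf:Grace, mirror:Yara, book:Alice, lamp:Alice
Event 7 (give scarf: Grace -> Trent). State: scarf:Trent, mirror:Yara, book:Alice, lamp:Alice
Event 8 (swap scarf<->mirror: now scarf:Yara, mirror:Trent). State: scarf:Yara, mirror:Trent, book:Alice, lamp:Alice
Event 9 (give scarf: Yara -> Rupert). State: scarf:Rupert, mirror:Trent, book:Alice, lamp:Alice
Event 10 (give book: Alice -> Trent). State: scarf:Rupert, mirror:Trent, book:Trent, lamp:Alice

Final state: scarf:Rupert, mirror:Trent, book:Trent, lamp:Alice
The mirror is held by Trent.

Answer: Trent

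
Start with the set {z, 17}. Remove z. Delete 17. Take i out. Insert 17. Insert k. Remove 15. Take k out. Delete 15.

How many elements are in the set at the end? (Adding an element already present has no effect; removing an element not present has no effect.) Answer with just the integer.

Tracking the set through each operation:
Start: {17, z}
Event 1 (remove z): removed. Set: {17}
Event 2 (remove 17): removed. Set: {}
Event 3 (remove i): not present, no change. Set: {}
Event 4 (add 17): added. Set: {17}
Event 5 (add k): added. Set: {17, k}
Event 6 (remove 15): not present, no change. Set: {17, k}
Event 7 (remove k): removed. Set: {17}
Event 8 (remove 15): not present, no change. Set: {17}

Final set: {17} (size 1)

Answer: 1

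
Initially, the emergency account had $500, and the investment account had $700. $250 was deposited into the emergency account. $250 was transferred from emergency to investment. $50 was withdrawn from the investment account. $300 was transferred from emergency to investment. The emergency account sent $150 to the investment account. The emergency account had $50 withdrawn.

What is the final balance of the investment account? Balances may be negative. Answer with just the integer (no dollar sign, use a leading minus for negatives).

Tracking account balances step by step:
Start: emergency=500, investment=700
Event 1 (deposit 250 to emergency): emergency: 500 + 250 = 750. Balances: emergency=750, investment=700
Event 2 (transfer 250 emergency -> investment): emergency: 750 - 250 = 500, investment: 700 + 250 = 950. Balances: emergency=500, investment=950
Event 3 (withdraw 50 from investment): investment: 950 - 50 = 900. Balances: emergency=500, investment=900
Event 4 (transfer 300 emergency -> investment): emergency: 500 - 300 = 200, investment: 900 + 300 = 1200. Balances: emergency=200, investment=1200
Event 5 (transfer 150 emergency -> investment): emergency: 200 - 150 = 50, investment: 1200 + 150 = 1350. Balances: emergency=50, investment=1350
Event 6 (withdraw 50 from emergency): emergency: 50 - 50 = 0. Balances: emergency=0, investment=1350

Final balance of investment: 1350

Answer: 1350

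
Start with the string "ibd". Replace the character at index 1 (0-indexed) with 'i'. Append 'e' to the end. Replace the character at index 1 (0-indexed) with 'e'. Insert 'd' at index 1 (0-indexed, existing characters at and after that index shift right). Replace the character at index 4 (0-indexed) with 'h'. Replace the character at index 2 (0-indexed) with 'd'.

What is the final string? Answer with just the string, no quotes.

Applying each edit step by step:
Start: "ibd"
Op 1 (replace idx 1: 'b' -> 'i'): "ibd" -> "iid"
Op 2 (append 'e'): "iid" -> "iide"
Op 3 (replace idx 1: 'i' -> 'e'): "iide" -> "iede"
Op 4 (insert 'd' at idx 1): "iede" -> "idede"
Op 5 (replace idx 4: 'e' -> 'h'): "idede" -> "idedh"
Op 6 (replace idx 2: 'e' -> 'd'): "idedh" -> "idddh"

Answer: idddh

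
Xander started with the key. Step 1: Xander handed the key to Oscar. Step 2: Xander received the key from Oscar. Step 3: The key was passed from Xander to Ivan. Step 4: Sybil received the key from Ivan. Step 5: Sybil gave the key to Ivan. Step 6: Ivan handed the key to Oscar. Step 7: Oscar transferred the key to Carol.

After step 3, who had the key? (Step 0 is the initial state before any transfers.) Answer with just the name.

Tracking the key holder through step 3:
After step 0 (start): Xander
After step 1: Oscar
After step 2: Xander
After step 3: Ivan

At step 3, the holder is Ivan.

Answer: Ivan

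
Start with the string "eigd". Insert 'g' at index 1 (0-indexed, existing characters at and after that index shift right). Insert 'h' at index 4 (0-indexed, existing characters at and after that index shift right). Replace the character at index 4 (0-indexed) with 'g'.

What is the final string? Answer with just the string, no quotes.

Answer: egiggd

Derivation:
Applying each edit step by step:
Start: "eigd"
Op 1 (insert 'g' at idx 1): "eigd" -> "egigd"
Op 2 (insert 'h' at idx 4): "egigd" -> "egighd"
Op 3 (replace idx 4: 'h' -> 'g'): "egighd" -> "egiggd"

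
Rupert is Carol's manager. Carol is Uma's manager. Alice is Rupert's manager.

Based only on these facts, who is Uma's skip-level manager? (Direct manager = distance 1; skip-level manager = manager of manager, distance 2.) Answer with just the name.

Answer: Rupert

Derivation:
Reconstructing the manager chain from the given facts:
  Alice -> Rupert -> Carol -> Uma
(each arrow means 'manager of the next')
Positions in the chain (0 = top):
  position of Alice: 0
  position of Rupert: 1
  position of Carol: 2
  position of Uma: 3

Uma is at position 3; the skip-level manager is 2 steps up the chain, i.e. position 1: Rupert.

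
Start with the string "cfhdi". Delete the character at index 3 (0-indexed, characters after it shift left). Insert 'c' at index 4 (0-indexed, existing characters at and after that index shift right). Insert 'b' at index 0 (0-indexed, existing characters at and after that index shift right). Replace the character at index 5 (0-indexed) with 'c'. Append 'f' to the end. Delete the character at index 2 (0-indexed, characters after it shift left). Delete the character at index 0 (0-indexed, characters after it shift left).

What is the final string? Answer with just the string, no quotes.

Answer: chicf

Derivation:
Applying each edit step by step:
Start: "cfhdi"
Op 1 (delete idx 3 = 'd'): "cfhdi" -> "cfhi"
Op 2 (insert 'c' at idx 4): "cfhi" -> "cfhic"
Op 3 (insert 'b' at idx 0): "cfhic" -> "bcfhic"
Op 4 (replace idx 5: 'c' -> 'c'): "bcfhic" -> "bcfhic"
Op 5 (append 'f'): "bcfhic" -> "bcfhicf"
Op 6 (delete idx 2 = 'f'): "bcfhicf" -> "bchicf"
Op 7 (delete idx 0 = 'b'): "bchicf" -> "chicf"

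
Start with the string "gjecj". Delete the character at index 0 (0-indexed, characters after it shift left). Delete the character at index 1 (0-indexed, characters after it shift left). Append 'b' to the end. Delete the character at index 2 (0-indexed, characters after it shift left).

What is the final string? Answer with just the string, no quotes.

Answer: jcb

Derivation:
Applying each edit step by step:
Start: "gjecj"
Op 1 (delete idx 0 = 'g'): "gjecj" -> "jecj"
Op 2 (delete idx 1 = 'e'): "jecj" -> "jcj"
Op 3 (append 'b'): "jcj" -> "jcjb"
Op 4 (delete idx 2 = 'j'): "jcjb" -> "jcb"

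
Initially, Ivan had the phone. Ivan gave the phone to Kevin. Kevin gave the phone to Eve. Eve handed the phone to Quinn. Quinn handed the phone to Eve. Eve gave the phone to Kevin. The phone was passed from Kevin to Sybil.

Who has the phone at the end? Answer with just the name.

Tracking the phone through each event:
Start: Ivan has the phone.
After event 1: Kevin has the phone.
After event 2: Eve has the phone.
After event 3: Quinn has the phone.
After event 4: Eve has the phone.
After event 5: Kevin has the phone.
After event 6: Sybil has the phone.

Answer: Sybil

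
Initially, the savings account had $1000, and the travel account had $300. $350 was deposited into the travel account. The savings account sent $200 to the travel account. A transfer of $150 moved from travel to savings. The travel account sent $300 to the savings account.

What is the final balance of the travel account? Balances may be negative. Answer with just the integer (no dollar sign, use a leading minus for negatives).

Answer: 400

Derivation:
Tracking account balances step by step:
Start: savings=1000, travel=300
Event 1 (deposit 350 to travel): travel: 300 + 350 = 650. Balances: savings=1000, travel=650
Event 2 (transfer 200 savings -> travel): savings: 1000 - 200 = 800, travel: 650 + 200 = 850. Balances: savings=800, travel=850
Event 3 (transfer 150 travel -> savings): travel: 850 - 150 = 700, savings: 800 + 150 = 950. Balances: savings=950, travel=700
Event 4 (transfer 300 travel -> savings): travel: 700 - 300 = 400, savings: 950 + 300 = 1250. Balances: savings=1250, travel=400

Final balance of travel: 400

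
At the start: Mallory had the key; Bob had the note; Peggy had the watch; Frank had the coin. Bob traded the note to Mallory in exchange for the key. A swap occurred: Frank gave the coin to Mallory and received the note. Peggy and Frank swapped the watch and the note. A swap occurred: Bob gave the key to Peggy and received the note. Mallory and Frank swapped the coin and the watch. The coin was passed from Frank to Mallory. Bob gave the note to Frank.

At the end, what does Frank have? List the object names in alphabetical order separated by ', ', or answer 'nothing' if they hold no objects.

Tracking all object holders:
Start: key:Mallory, note:Bob, watch:Peggy, coin:Frank
Event 1 (swap note<->key: now note:Mallory, key:Bob). State: key:Bob, note:Mallory, watch:Peggy, coin:Frank
Event 2 (swap coin<->note: now coin:Mallory, note:Frank). State: key:Bob, note:Frank, watch:Peggy, coin:Mallory
Event 3 (swap watch<->note: now watch:Frank, note:Peggy). State: key:Bob, note:Peggy, watch:Frank, coin:Mallory
Event 4 (swap key<->note: now key:Peggy, note:Bob). State: key:Peggy, note:Bob, watch:Frank, coin:Mallory
Event 5 (swap coin<->watch: now coin:Frank, watch:Mallory). State: key:Peggy, note:Bob, watch:Mallory, coin:Frank
Event 6 (give coin: Frank -> Mallory). State: key:Peggy, note:Bob, watch:Mallory, coin:Mallory
Event 7 (give note: Bob -> Frank). State: key:Peggy, note:Frank, watch:Mallory, coin:Mallory

Final state: key:Peggy, note:Frank, watch:Mallory, coin:Mallory
Frank holds: note.

Answer: note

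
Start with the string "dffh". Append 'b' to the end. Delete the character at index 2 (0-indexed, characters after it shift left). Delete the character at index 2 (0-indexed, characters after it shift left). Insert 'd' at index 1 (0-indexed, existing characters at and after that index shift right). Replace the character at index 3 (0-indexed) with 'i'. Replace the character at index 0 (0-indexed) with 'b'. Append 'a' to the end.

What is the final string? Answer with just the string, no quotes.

Applying each edit step by step:
Start: "dffh"
Op 1 (append 'b'): "dffh" -> "dffhb"
Op 2 (delete idx 2 = 'f'): "dffhb" -> "dfhb"
Op 3 (delete idx 2 = 'h'): "dfhb" -> "dfb"
Op 4 (insert 'd' at idx 1): "dfb" -> "ddfb"
Op 5 (replace idx 3: 'b' -> 'i'): "ddfb" -> "ddfi"
Op 6 (replace idx 0: 'd' -> 'b'): "ddfi" -> "bdfi"
Op 7 (append 'a'): "bdfi" -> "bdfia"

Answer: bdfia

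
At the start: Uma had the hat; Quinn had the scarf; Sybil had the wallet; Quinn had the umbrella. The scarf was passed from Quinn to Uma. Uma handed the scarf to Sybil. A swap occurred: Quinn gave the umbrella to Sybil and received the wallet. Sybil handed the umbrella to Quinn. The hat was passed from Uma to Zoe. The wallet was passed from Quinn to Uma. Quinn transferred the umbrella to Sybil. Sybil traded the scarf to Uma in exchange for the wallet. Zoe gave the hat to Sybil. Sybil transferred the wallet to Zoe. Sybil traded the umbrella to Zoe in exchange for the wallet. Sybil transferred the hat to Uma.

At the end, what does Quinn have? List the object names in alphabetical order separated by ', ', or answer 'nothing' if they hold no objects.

Answer: nothing

Derivation:
Tracking all object holders:
Start: hat:Uma, scarf:Quinn, wallet:Sybil, umbrella:Quinn
Event 1 (give scarf: Quinn -> Uma). State: hat:Uma, scarf:Uma, wallet:Sybil, umbrella:Quinn
Event 2 (give scarf: Uma -> Sybil). State: hat:Uma, scarf:Sybil, wallet:Sybil, umbrella:Quinn
Event 3 (swap umbrella<->wallet: now umbrella:Sybil, wallet:Quinn). State: hat:Uma, scarf:Sybil, wallet:Quinn, umbrella:Sybil
Event 4 (give umbrella: Sybil -> Quinn). State: hat:Uma, scarf:Sybil, wallet:Quinn, umbrella:Quinn
Event 5 (give hat: Uma -> Zoe). State: hat:Zoe, scarf:Sybil, wallet:Quinn, umbrella:Quinn
Event 6 (give wallet: Quinn -> Uma). State: hat:Zoe, scarf:Sybil, wallet:Uma, umbrella:Quinn
Event 7 (give umbrella: Quinn -> Sybil). State: hat:Zoe, scarf:Sybil, wallet:Uma, umbrella:Sybil
Event 8 (swap scarf<->wallet: now scarf:Uma, wallet:Sybil). State: hat:Zoe, scarf:Uma, wallet:Sybil, umbrella:Sybil
Event 9 (give hat: Zoe -> Sybil). State: hat:Sybil, scarf:Uma, wallet:Sybil, umbrella:Sybil
Event 10 (give wallet: Sybil -> Zoe). State: hat:Sybil, scarf:Uma, wallet:Zoe, umbrella:Sybil
Event 11 (swap umbrella<->wallet: now umbrella:Zoe, wallet:Sybil). State: hat:Sybil, scarf:Uma, wallet:Sybil, umbrella:Zoe
Event 12 (give hat: Sybil -> Uma). State: hat:Uma, scarf:Uma, wallet:Sybil, umbrella:Zoe

Final state: hat:Uma, scarf:Uma, wallet:Sybil, umbrella:Zoe
Quinn holds: (nothing).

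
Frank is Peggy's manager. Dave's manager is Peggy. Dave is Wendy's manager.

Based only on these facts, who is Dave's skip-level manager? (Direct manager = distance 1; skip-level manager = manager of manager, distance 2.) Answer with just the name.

Reconstructing the manager chain from the given facts:
  Frank -> Peggy -> Dave -> Wendy
(each arrow means 'manager of the next')
Positions in the chain (0 = top):
  position of Frank: 0
  position of Peggy: 1
  position of Dave: 2
  position of Wendy: 3

Dave is at position 2; the skip-level manager is 2 steps up the chain, i.e. position 0: Frank.

Answer: Frank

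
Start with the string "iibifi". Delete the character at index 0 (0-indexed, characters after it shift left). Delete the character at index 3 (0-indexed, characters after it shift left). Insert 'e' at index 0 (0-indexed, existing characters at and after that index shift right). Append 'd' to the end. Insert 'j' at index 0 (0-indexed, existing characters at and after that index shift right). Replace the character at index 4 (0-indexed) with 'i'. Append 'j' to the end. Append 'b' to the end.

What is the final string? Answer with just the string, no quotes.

Applying each edit step by step:
Start: "iibifi"
Op 1 (delete idx 0 = 'i'): "iibifi" -> "ibifi"
Op 2 (delete idx 3 = 'f'): "ibifi" -> "ibii"
Op 3 (insert 'e' at idx 0): "ibii" -> "eibii"
Op 4 (append 'd'): "eibii" -> "eibiid"
Op 5 (insert 'j' at idx 0): "eibiid" -> "jeibiid"
Op 6 (replace idx 4: 'i' -> 'i'): "jeibiid" -> "jeibiid"
Op 7 (append 'j'): "jeibiid" -> "jeibiidj"
Op 8 (append 'b'): "jeibiidj" -> "jeibiidjb"

Answer: jeibiidjb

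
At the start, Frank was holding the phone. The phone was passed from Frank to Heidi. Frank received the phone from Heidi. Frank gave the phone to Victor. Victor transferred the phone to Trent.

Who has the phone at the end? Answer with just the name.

Tracking the phone through each event:
Start: Frank has the phone.
After event 1: Heidi has the phone.
After event 2: Frank has the phone.
After event 3: Victor has the phone.
After event 4: Trent has the phone.

Answer: Trent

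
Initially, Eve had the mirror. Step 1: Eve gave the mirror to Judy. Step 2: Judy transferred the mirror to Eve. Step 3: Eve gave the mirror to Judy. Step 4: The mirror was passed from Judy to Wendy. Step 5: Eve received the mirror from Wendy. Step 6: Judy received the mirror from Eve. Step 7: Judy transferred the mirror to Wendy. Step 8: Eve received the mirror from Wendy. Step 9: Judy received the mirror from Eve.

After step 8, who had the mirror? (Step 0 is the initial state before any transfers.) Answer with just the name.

Tracking the mirror holder through step 8:
After step 0 (start): Eve
After step 1: Judy
After step 2: Eve
After step 3: Judy
After step 4: Wendy
After step 5: Eve
After step 6: Judy
After step 7: Wendy
After step 8: Eve

At step 8, the holder is Eve.

Answer: Eve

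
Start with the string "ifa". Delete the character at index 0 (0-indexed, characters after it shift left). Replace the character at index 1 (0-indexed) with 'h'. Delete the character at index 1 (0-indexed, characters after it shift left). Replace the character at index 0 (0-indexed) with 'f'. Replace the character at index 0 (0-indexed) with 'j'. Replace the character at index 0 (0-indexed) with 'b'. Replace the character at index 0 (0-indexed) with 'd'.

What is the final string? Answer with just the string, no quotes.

Answer: d

Derivation:
Applying each edit step by step:
Start: "ifa"
Op 1 (delete idx 0 = 'i'): "ifa" -> "fa"
Op 2 (replace idx 1: 'a' -> 'h'): "fa" -> "fh"
Op 3 (delete idx 1 = 'h'): "fh" -> "f"
Op 4 (replace idx 0: 'f' -> 'f'): "f" -> "f"
Op 5 (replace idx 0: 'f' -> 'j'): "f" -> "j"
Op 6 (replace idx 0: 'j' -> 'b'): "j" -> "b"
Op 7 (replace idx 0: 'b' -> 'd'): "b" -> "d"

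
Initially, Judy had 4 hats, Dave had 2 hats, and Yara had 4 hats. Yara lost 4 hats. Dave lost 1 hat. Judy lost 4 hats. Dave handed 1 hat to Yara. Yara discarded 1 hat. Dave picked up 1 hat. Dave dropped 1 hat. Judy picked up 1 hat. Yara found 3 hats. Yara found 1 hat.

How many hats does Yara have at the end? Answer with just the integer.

Tracking counts step by step:
Start: Judy=4, Dave=2, Yara=4
Event 1 (Yara -4): Yara: 4 -> 0. State: Judy=4, Dave=2, Yara=0
Event 2 (Dave -1): Dave: 2 -> 1. State: Judy=4, Dave=1, Yara=0
Event 3 (Judy -4): Judy: 4 -> 0. State: Judy=0, Dave=1, Yara=0
Event 4 (Dave -> Yara, 1): Dave: 1 -> 0, Yara: 0 -> 1. State: Judy=0, Dave=0, Yara=1
Event 5 (Yara -1): Yara: 1 -> 0. State: Judy=0, Dave=0, Yara=0
Event 6 (Dave +1): Dave: 0 -> 1. State: Judy=0, Dave=1, Yara=0
Event 7 (Dave -1): Dave: 1 -> 0. State: Judy=0, Dave=0, Yara=0
Event 8 (Judy +1): Judy: 0 -> 1. State: Judy=1, Dave=0, Yara=0
Event 9 (Yara +3): Yara: 0 -> 3. State: Judy=1, Dave=0, Yara=3
Event 10 (Yara +1): Yara: 3 -> 4. State: Judy=1, Dave=0, Yara=4

Yara's final count: 4

Answer: 4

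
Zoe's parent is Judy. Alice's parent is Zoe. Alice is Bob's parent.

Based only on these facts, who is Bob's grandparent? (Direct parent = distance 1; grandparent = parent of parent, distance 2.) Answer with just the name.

Reconstructing the parent chain from the given facts:
  Judy -> Zoe -> Alice -> Bob
(each arrow means 'parent of the next')
Positions in the chain (0 = top):
  position of Judy: 0
  position of Zoe: 1
  position of Alice: 2
  position of Bob: 3

Bob is at position 3; the grandparent is 2 steps up the chain, i.e. position 1: Zoe.

Answer: Zoe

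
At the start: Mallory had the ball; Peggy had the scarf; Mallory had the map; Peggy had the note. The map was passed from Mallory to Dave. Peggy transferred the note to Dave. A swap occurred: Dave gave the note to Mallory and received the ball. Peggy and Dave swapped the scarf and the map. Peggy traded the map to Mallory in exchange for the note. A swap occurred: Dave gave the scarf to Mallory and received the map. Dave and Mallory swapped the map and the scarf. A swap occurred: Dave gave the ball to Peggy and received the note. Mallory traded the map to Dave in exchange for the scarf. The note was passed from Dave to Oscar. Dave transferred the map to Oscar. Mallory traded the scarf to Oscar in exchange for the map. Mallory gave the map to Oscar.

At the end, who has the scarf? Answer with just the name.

Answer: Oscar

Derivation:
Tracking all object holders:
Start: ball:Mallory, scarf:Peggy, map:Mallory, note:Peggy
Event 1 (give map: Mallory -> Dave). State: ball:Mallory, scarf:Peggy, map:Dave, note:Peggy
Event 2 (give note: Peggy -> Dave). State: ball:Mallory, scarf:Peggy, map:Dave, note:Dave
Event 3 (swap note<->ball: now note:Mallory, ball:Dave). State: ball:Dave, scarf:Peggy, map:Dave, note:Mallory
Event 4 (swap scarf<->map: now scarf:Dave, map:Peggy). State: ball:Dave, scarf:Dave, map:Peggy, note:Mallory
Event 5 (swap map<->note: now map:Mallory, note:Peggy). State: ball:Dave, scarf:Dave, map:Mallory, note:Peggy
Event 6 (swap scarf<->map: now scarf:Mallory, map:Dave). State: ball:Dave, scarf:Mallory, map:Dave, note:Peggy
Event 7 (swap map<->scarf: now map:Mallory, scarf:Dave). State: ball:Dave, scarf:Dave, map:Mallory, note:Peggy
Event 8 (swap ball<->note: now ball:Peggy, note:Dave). State: ball:Peggy, scarf:Dave, map:Mallory, note:Dave
Event 9 (swap map<->scarf: now map:Dave, scarf:Mallory). State: ball:Peggy, scarf:Mallory, map:Dave, note:Dave
Event 10 (give note: Dave -> Oscar). State: ball:Peggy, scarf:Mallory, map:Dave, note:Oscar
Event 11 (give map: Dave -> Oscar). State: ball:Peggy, scarf:Mallory, map:Oscar, note:Oscar
Event 12 (swap scarf<->map: now scarf:Oscar, map:Mallory). State: ball:Peggy, scarf:Oscar, map:Mallory, note:Oscar
Event 13 (give map: Mallory -> Oscar). State: ball:Peggy, scarf:Oscar, map:Oscar, note:Oscar

Final state: ball:Peggy, scarf:Oscar, map:Oscar, note:Oscar
The scarf is held by Oscar.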